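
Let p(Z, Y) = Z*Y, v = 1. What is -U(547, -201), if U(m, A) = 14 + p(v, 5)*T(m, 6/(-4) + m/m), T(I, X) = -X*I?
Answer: -2763/2 ≈ -1381.5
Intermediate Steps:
T(I, X) = -I*X
p(Z, Y) = Y*Z
U(m, A) = 14 + 5*m/2 (U(m, A) = 14 + (5*1)*(-m*(6/(-4) + m/m)) = 14 + 5*(-m*(6*(-1/4) + 1)) = 14 + 5*(-m*(-3/2 + 1)) = 14 + 5*(-1*m*(-1/2)) = 14 + 5*(m/2) = 14 + 5*m/2)
-U(547, -201) = -(14 + (5/2)*547) = -(14 + 2735/2) = -1*2763/2 = -2763/2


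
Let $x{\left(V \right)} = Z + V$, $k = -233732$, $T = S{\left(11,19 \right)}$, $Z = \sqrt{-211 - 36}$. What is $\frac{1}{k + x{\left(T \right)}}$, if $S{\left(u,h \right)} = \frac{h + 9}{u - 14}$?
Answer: $- \frac{2103672}{491715100399} - \frac{9 i \sqrt{247}}{491715100399} \approx -4.2782 \cdot 10^{-6} - 2.8766 \cdot 10^{-10} i$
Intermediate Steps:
$S{\left(u,h \right)} = \frac{9 + h}{-14 + u}$
$Z = i \sqrt{247}$ ($Z = \sqrt{-247} = i \sqrt{247} \approx 15.716 i$)
$T = - \frac{28}{3}$ ($T = \frac{9 + 19}{-14 + 11} = \frac{1}{-3} \cdot 28 = \left(- \frac{1}{3}\right) 28 = - \frac{28}{3} \approx -9.3333$)
$x{\left(V \right)} = V + i \sqrt{247}$ ($x{\left(V \right)} = i \sqrt{247} + V = V + i \sqrt{247}$)
$\frac{1}{k + x{\left(T \right)}} = \frac{1}{-233732 - \left(\frac{28}{3} - i \sqrt{247}\right)} = \frac{1}{- \frac{701224}{3} + i \sqrt{247}}$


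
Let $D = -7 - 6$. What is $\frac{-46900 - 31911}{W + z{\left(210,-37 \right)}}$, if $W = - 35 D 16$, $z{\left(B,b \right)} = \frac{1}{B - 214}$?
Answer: $- \frac{315244}{29119} \approx -10.826$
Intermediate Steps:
$z{\left(B,b \right)} = \frac{1}{-214 + B}$
$D = -13$ ($D = -7 - 6 = -13$)
$W = 7280$ ($W = \left(-35\right) \left(-13\right) 16 = 455 \cdot 16 = 7280$)
$\frac{-46900 - 31911}{W + z{\left(210,-37 \right)}} = \frac{-46900 - 31911}{7280 + \frac{1}{-214 + 210}} = - \frac{78811}{7280 + \frac{1}{-4}} = - \frac{78811}{7280 - \frac{1}{4}} = - \frac{78811}{\frac{29119}{4}} = \left(-78811\right) \frac{4}{29119} = - \frac{315244}{29119}$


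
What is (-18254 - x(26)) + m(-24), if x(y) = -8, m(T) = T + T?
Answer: -18294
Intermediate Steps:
m(T) = 2*T
(-18254 - x(26)) + m(-24) = (-18254 - 1*(-8)) + 2*(-24) = (-18254 + 8) - 48 = -18246 - 48 = -18294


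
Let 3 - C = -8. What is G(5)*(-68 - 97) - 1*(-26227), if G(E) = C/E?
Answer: 25864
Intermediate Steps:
C = 11 (C = 3 - 1*(-8) = 3 + 8 = 11)
G(E) = 11/E
G(5)*(-68 - 97) - 1*(-26227) = (11/5)*(-68 - 97) - 1*(-26227) = (11*(⅕))*(-165) + 26227 = (11/5)*(-165) + 26227 = -363 + 26227 = 25864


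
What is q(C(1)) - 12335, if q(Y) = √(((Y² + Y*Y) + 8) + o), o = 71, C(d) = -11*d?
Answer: -12335 + √321 ≈ -12317.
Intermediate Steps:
q(Y) = √(79 + 2*Y²) (q(Y) = √(((Y² + Y*Y) + 8) + 71) = √(((Y² + Y²) + 8) + 71) = √((2*Y² + 8) + 71) = √((8 + 2*Y²) + 71) = √(79 + 2*Y²))
q(C(1)) - 12335 = √(79 + 2*(-11*1)²) - 12335 = √(79 + 2*(-11)²) - 12335 = √(79 + 2*121) - 12335 = √(79 + 242) - 12335 = √321 - 12335 = -12335 + √321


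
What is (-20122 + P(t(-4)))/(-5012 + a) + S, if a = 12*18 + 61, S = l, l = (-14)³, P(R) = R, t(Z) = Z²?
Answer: -12972734/4735 ≈ -2739.8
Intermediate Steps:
l = -2744
S = -2744
a = 277 (a = 216 + 61 = 277)
(-20122 + P(t(-4)))/(-5012 + a) + S = (-20122 + (-4)²)/(-5012 + 277) - 2744 = (-20122 + 16)/(-4735) - 2744 = -20106*(-1/4735) - 2744 = 20106/4735 - 2744 = -12972734/4735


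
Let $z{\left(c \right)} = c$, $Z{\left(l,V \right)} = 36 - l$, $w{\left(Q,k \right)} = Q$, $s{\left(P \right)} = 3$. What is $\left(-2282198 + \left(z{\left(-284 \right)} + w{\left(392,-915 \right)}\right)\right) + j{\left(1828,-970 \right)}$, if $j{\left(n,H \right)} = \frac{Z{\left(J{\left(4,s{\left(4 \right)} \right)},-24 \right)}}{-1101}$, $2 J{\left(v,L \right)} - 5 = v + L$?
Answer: $- \frac{837527040}{367} \approx -2.2821 \cdot 10^{6}$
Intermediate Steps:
$J{\left(v,L \right)} = \frac{5}{2} + \frac{L}{2} + \frac{v}{2}$ ($J{\left(v,L \right)} = \frac{5}{2} + \frac{v + L}{2} = \frac{5}{2} + \frac{L + v}{2} = \frac{5}{2} + \left(\frac{L}{2} + \frac{v}{2}\right) = \frac{5}{2} + \frac{L}{2} + \frac{v}{2}$)
$j{\left(n,H \right)} = - \frac{10}{367}$ ($j{\left(n,H \right)} = \frac{36 - \left(\frac{5}{2} + \frac{1}{2} \cdot 3 + \frac{1}{2} \cdot 4\right)}{-1101} = \left(36 - \left(\frac{5}{2} + \frac{3}{2} + 2\right)\right) \left(- \frac{1}{1101}\right) = \left(36 - 6\right) \left(- \frac{1}{1101}\right) = 30 \left(- \frac{1}{1101}\right) = - \frac{10}{367}$)
$\left(-2282198 + \left(z{\left(-284 \right)} + w{\left(392,-915 \right)}\right)\right) + j{\left(1828,-970 \right)} = \left(-2282198 + \left(-284 + 392\right)\right) - \frac{10}{367} = \left(-2282198 + 108\right) - \frac{10}{367} = -2282090 - \frac{10}{367} = - \frac{837527040}{367}$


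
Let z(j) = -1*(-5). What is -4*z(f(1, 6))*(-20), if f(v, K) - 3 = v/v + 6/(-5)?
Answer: 400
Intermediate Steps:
f(v, K) = 14/5 (f(v, K) = 3 + (v/v + 6/(-5)) = 3 + (1 + 6*(-⅕)) = 3 + (1 - 6/5) = 3 - ⅕ = 14/5)
z(j) = 5
-4*z(f(1, 6))*(-20) = -4*5*(-20) = -20*(-20) = 400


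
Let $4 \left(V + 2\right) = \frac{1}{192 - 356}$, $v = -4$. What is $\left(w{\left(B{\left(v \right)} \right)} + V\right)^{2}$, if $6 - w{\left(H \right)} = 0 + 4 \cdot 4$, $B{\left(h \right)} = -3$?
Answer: $\frac{61984129}{430336} \approx 144.04$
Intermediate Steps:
$w{\left(H \right)} = -10$ ($w{\left(H \right)} = 6 - \left(0 + 4 \cdot 4\right) = 6 - \left(0 + 16\right) = 6 - 16 = -10$)
$V = - \frac{1313}{656}$ ($V = -2 + \frac{1}{4 \left(192 - 356\right)} = -2 + \frac{1}{4 \left(-164\right)} = -2 + \frac{1}{4} \left(- \frac{1}{164}\right) = -2 - \frac{1}{656} = - \frac{1313}{656} \approx -2.0015$)
$\left(w{\left(B{\left(v \right)} \right)} + V\right)^{2} = \left(-10 - \frac{1313}{656}\right)^{2} = \left(- \frac{7873}{656}\right)^{2} = \frac{61984129}{430336}$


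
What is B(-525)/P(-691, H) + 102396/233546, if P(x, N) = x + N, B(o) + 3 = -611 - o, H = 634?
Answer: 13311083/6656061 ≈ 1.9998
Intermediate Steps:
B(o) = -614 - o (B(o) = -3 + (-611 - o) = -614 - o)
P(x, N) = N + x
B(-525)/P(-691, H) + 102396/233546 = (-614 - 1*(-525))/(634 - 691) + 102396/233546 = (-614 + 525)/(-57) + 102396*(1/233546) = -89*(-1/57) + 51198/116773 = 89/57 + 51198/116773 = 13311083/6656061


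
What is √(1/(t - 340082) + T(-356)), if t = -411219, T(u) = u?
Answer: I*√200945337317257/751301 ≈ 18.868*I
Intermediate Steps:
√(1/(t - 340082) + T(-356)) = √(1/(-411219 - 340082) - 356) = √(1/(-751301) - 356) = √(-1/751301 - 356) = √(-267463157/751301) = I*√200945337317257/751301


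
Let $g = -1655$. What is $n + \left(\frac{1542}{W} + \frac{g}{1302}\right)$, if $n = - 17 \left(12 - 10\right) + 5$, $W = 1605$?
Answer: $- \frac{20416727}{696570} \approx -29.31$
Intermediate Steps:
$n = -29$ ($n = \left(-17\right) 2 + 5 = -34 + 5 = -29$)
$n + \left(\frac{1542}{W} + \frac{g}{1302}\right) = -29 + \left(\frac{1542}{1605} - \frac{1655}{1302}\right) = -29 + \left(1542 \cdot \frac{1}{1605} - \frac{1655}{1302}\right) = -29 + \left(\frac{514}{535} - \frac{1655}{1302}\right) = -29 - \frac{216197}{696570} = - \frac{20416727}{696570}$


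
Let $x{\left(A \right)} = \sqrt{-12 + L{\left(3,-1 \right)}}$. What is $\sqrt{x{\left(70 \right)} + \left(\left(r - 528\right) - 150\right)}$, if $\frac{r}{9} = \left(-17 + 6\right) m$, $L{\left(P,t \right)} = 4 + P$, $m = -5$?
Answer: $\sqrt{-183 + i \sqrt{5}} \approx 0.08265 + 13.528 i$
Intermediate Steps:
$r = 495$ ($r = 9 \left(-17 + 6\right) \left(-5\right) = 9 \left(\left(-11\right) \left(-5\right)\right) = 9 \cdot 55 = 495$)
$x{\left(A \right)} = i \sqrt{5}$ ($x{\left(A \right)} = \sqrt{-12 + \left(4 + 3\right)} = \sqrt{-12 + 7} = \sqrt{-5} = i \sqrt{5}$)
$\sqrt{x{\left(70 \right)} + \left(\left(r - 528\right) - 150\right)} = \sqrt{i \sqrt{5} + \left(\left(495 - 528\right) - 150\right)} = \sqrt{i \sqrt{5} - 183} = \sqrt{-183 + i \sqrt{5}}$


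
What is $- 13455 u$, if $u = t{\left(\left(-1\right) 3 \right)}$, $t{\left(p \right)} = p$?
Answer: $40365$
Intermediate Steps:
$u = -3$ ($u = \left(-1\right) 3 = -3$)
$- 13455 u = \left(-13455\right) \left(-3\right) = 40365$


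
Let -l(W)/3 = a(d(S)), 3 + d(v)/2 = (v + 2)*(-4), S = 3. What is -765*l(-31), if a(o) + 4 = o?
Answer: -114750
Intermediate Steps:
d(v) = -22 - 8*v (d(v) = -6 + 2*((v + 2)*(-4)) = -6 + 2*((2 + v)*(-4)) = -6 + 2*(-8 - 4*v) = -6 + (-16 - 8*v) = -22 - 8*v)
a(o) = -4 + o
l(W) = 150 (l(W) = -3*(-4 + (-22 - 8*3)) = -3*(-4 + (-22 - 24)) = -3*(-4 - 46) = -3*(-50) = 150)
-765*l(-31) = -765*150 = -114750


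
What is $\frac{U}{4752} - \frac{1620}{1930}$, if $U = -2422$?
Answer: $- \frac{618635}{458568} \approx -1.3491$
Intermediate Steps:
$\frac{U}{4752} - \frac{1620}{1930} = - \frac{2422}{4752} - \frac{1620}{1930} = \left(-2422\right) \frac{1}{4752} - \frac{162}{193} = - \frac{1211}{2376} - \frac{162}{193} = - \frac{618635}{458568}$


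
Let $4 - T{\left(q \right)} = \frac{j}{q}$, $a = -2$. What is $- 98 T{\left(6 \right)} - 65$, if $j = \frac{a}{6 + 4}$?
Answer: $- \frac{6904}{15} \approx -460.27$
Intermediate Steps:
$j = - \frac{1}{5}$ ($j = - \frac{2}{6 + 4} = - \frac{2}{10} = \left(-2\right) \frac{1}{10} = - \frac{1}{5} \approx -0.2$)
$T{\left(q \right)} = 4 + \frac{1}{5 q}$ ($T{\left(q \right)} = 4 - - \frac{1}{5 q} = 4 + \frac{1}{5 q}$)
$- 98 T{\left(6 \right)} - 65 = - 98 \left(4 + \frac{1}{5 \cdot 6}\right) - 65 = - 98 \left(4 + \frac{1}{5} \cdot \frac{1}{6}\right) - 65 = - 98 \left(4 + \frac{1}{30}\right) - 65 = \left(-98\right) \frac{121}{30} - 65 = - \frac{5929}{15} - 65 = - \frac{6904}{15}$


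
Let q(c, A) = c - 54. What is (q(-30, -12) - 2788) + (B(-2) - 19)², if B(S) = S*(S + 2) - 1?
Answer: -2472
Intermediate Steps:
B(S) = -1 + S*(2 + S) (B(S) = S*(2 + S) - 1 = -1 + S*(2 + S))
q(c, A) = -54 + c
(q(-30, -12) - 2788) + (B(-2) - 19)² = ((-54 - 30) - 2788) + ((-1 + (-2)² + 2*(-2)) - 19)² = (-84 - 2788) + ((-1 + 4 - 4) - 19)² = -2872 + (-1 - 19)² = -2872 + (-20)² = -2872 + 400 = -2472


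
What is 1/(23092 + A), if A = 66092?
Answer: 1/89184 ≈ 1.1213e-5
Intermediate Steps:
1/(23092 + A) = 1/(23092 + 66092) = 1/89184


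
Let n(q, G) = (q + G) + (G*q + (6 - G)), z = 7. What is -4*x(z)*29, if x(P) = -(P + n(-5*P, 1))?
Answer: -6612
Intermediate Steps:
n(q, G) = 6 + q + G*q (n(q, G) = (G + q) + (6 - G + G*q) = 6 + q + G*q)
x(P) = -6 + 9*P (x(P) = -(P + (6 - 5*P + 1*(-5*P))) = -(P + (6 - 5*P - 5*P)) = -(P + (6 - 10*P)) = -(6 - 9*P) = -6 + 9*P)
-4*x(z)*29 = -4*(-6 + 9*7)*29 = -4*(-6 + 63)*29 = -4*57*29 = -228*29 = -6612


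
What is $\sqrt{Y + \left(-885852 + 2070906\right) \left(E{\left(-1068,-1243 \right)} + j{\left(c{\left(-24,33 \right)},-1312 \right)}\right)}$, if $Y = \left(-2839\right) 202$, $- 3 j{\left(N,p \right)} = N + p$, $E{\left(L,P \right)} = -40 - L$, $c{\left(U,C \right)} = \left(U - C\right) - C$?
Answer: $\sqrt{1771477270} \approx 42089.0$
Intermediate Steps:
$c{\left(U,C \right)} = U - 2 C$
$j{\left(N,p \right)} = - \frac{N}{3} - \frac{p}{3}$ ($j{\left(N,p \right)} = - \frac{N + p}{3} = - \frac{N}{3} - \frac{p}{3}$)
$Y = -573478$
$\sqrt{Y + \left(-885852 + 2070906\right) \left(E{\left(-1068,-1243 \right)} + j{\left(c{\left(-24,33 \right)},-1312 \right)}\right)} = \sqrt{-573478 + \left(-885852 + 2070906\right) \left(\left(-40 - -1068\right) - \left(- \frac{1312}{3} + \frac{-24 - 66}{3}\right)\right)} = \sqrt{-573478 + 1185054 \left(\left(-40 + 1068\right) + \left(- \frac{-24 - 66}{3} + \frac{1312}{3}\right)\right)} = \sqrt{-573478 + 1185054 \left(1028 + \left(\left(- \frac{1}{3}\right) \left(-90\right) + \frac{1312}{3}\right)\right)} = \sqrt{-573478 + 1185054 \left(1028 + \left(30 + \frac{1312}{3}\right)\right)} = \sqrt{-573478 + 1185054 \left(1028 + \frac{1402}{3}\right)} = \sqrt{-573478 + 1185054 \cdot \frac{4486}{3}} = \sqrt{-573478 + 1772050748} = \sqrt{1771477270}$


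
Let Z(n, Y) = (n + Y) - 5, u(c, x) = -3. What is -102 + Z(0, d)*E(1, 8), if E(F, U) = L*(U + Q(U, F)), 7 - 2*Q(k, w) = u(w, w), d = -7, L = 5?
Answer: -882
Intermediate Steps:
Q(k, w) = 5 (Q(k, w) = 7/2 - ½*(-3) = 7/2 + 3/2 = 5)
Z(n, Y) = -5 + Y + n (Z(n, Y) = (Y + n) - 5 = -5 + Y + n)
E(F, U) = 25 + 5*U (E(F, U) = 5*(U + 5) = 5*(5 + U) = 25 + 5*U)
-102 + Z(0, d)*E(1, 8) = -102 + (-5 - 7 + 0)*(25 + 5*8) = -102 - 12*(25 + 40) = -102 - 12*65 = -102 - 780 = -882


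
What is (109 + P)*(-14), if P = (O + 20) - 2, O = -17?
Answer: -1540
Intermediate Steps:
P = 1 (P = (-17 + 20) - 2 = 3 - 2 = 1)
(109 + P)*(-14) = (109 + 1)*(-14) = 110*(-14) = -1540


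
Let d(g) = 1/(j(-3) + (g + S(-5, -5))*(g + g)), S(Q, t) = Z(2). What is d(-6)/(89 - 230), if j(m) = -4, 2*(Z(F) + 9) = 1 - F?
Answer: -1/25662 ≈ -3.8968e-5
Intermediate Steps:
Z(F) = -17/2 - F/2 (Z(F) = -9 + (1 - F)/2 = -9 + (½ - F/2) = -17/2 - F/2)
S(Q, t) = -19/2 (S(Q, t) = -17/2 - ½*2 = -17/2 - 1 = -19/2)
d(g) = 1/(-4 + 2*g*(-19/2 + g)) (d(g) = 1/(-4 + (g - 19/2)*(g + g)) = 1/(-4 + (-19/2 + g)*(2*g)) = 1/(-4 + 2*g*(-19/2 + g)))
d(-6)/(89 - 230) = 1/((-4 - 19*(-6) + 2*(-6)²)*(89 - 230)) = 1/((-4 + 114 + 2*36)*(-141)) = -1/141/(-4 + 114 + 72) = -1/141/182 = (1/182)*(-1/141) = -1/25662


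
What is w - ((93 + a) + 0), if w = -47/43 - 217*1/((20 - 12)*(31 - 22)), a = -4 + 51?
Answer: -446155/3096 ≈ -144.11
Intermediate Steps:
a = 47
w = -12715/3096 (w = -47*1/43 - 217/(8*9) = -47/43 - 217/72 = -12715/3096 ≈ -4.1069)
w - ((93 + a) + 0) = -12715/3096 - ((93 + 47) + 0) = -12715/3096 - (140 + 0) = -12715/3096 - 1*140 = -12715/3096 - 140 = -446155/3096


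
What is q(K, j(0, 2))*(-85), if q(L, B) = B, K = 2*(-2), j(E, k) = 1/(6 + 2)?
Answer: -85/8 ≈ -10.625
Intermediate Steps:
j(E, k) = ⅛ (j(E, k) = 1/8 = ⅛)
K = -4
q(K, j(0, 2))*(-85) = (⅛)*(-85) = -85/8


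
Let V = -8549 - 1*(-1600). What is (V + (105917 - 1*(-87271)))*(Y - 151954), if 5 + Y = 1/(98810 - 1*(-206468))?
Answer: -8639578713550639/305278 ≈ -2.8301e+10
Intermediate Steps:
V = -6949 (V = -8549 + 1600 = -6949)
Y = -1526389/305278 (Y = -5 + 1/(98810 - 1*(-206468)) = -5 + 1/(98810 + 206468) = -5 + 1/305278 = -1526389/305278 ≈ -5.0000)
(V + (105917 - 1*(-87271)))*(Y - 151954) = (-6949 + (105917 - 1*(-87271)))*(-1526389/305278 - 151954) = (-6949 + (105917 + 87271))*(-46389739601/305278) = (-6949 + 193188)*(-46389739601/305278) = 186239*(-46389739601/305278) = -8639578713550639/305278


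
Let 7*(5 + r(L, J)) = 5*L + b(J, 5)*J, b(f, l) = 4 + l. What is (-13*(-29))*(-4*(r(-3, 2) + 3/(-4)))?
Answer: 56173/7 ≈ 8024.7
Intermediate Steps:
r(L, J) = -5 + 5*L/7 + 9*J/7 (r(L, J) = -5 + (5*L + (4 + 5)*J)/7 = -5 + (5*L + 9*J)/7 = -5 + (5*L/7 + 9*J/7) = -5 + 5*L/7 + 9*J/7)
(-13*(-29))*(-4*(r(-3, 2) + 3/(-4))) = (-13*(-29))*(-4*((-5 + (5/7)*(-3) + (9/7)*2) + 3/(-4))) = 377*(-4*((-5 - 15/7 + 18/7) + 3*(-1/4))) = 377*(-4*(-32/7 - 3/4)) = 377*(-4*(-149/28)) = 377*(149/7) = 56173/7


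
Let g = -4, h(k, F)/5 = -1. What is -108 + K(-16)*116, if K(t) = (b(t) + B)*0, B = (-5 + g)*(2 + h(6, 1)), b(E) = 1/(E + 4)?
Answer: -108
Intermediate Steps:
h(k, F) = -5 (h(k, F) = 5*(-1) = -5)
b(E) = 1/(4 + E)
B = 27 (B = (-5 - 4)*(2 - 5) = -9*(-3) = 27)
K(t) = 0 (K(t) = (1/(4 + t) + 27)*0 = (27 + 1/(4 + t))*0 = 0)
-108 + K(-16)*116 = -108 + 0*116 = -108 + 0 = -108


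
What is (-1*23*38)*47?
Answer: -41078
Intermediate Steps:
(-1*23*38)*47 = -23*38*47 = -874*47 = -41078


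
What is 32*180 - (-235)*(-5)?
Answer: 4585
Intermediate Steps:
32*180 - (-235)*(-5) = 5760 - 47*25 = 5760 - 1175 = 4585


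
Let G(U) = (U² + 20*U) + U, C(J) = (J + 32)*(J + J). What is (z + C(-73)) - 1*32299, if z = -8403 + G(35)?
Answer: -32756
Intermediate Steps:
C(J) = 2*J*(32 + J) (C(J) = (32 + J)*(2*J) = 2*J*(32 + J))
G(U) = U² + 21*U
z = -6443 (z = -8403 + 35*(21 + 35) = -8403 + 35*56 = -8403 + 1960 = -6443)
(z + C(-73)) - 1*32299 = (-6443 + 2*(-73)*(32 - 73)) - 1*32299 = (-6443 + 2*(-73)*(-41)) - 32299 = (-6443 + 5986) - 32299 = -457 - 32299 = -32756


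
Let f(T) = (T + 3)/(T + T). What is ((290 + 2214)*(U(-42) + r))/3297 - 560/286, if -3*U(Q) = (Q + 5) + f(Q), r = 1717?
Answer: 1442576962/1100099 ≈ 1311.3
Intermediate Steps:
f(T) = (3 + T)/(2*T) (f(T) = (3 + T)/((2*T)) = (3 + T)*(1/(2*T)) = (3 + T)/(2*T))
U(Q) = -5/3 - Q/3 - (3 + Q)/(6*Q) (U(Q) = -((Q + 5) + (3 + Q)/(2*Q))/3 = -((5 + Q) + (3 + Q)/(2*Q))/3 = -(5 + Q + (3 + Q)/(2*Q))/3 = -5/3 - Q/3 - (3 + Q)/(6*Q))
((290 + 2214)*(U(-42) + r))/3297 - 560/286 = ((290 + 2214)*((-11/6 - ½/(-42) - ⅓*(-42)) + 1717))/3297 - 560/286 = (2504*((-11/6 - ½*(-1/42) + 14) + 1717))*(1/3297) - 560*1/286 = (2504*((-11/6 + 1/84 + 14) + 1717))*(1/3297) - 280/143 = (2504*(341/28 + 1717))*(1/3297) - 280/143 = (2504*(48417/28))*(1/3297) - 280/143 = (30309042/7)*(1/3297) - 280/143 = 10103014/7693 - 280/143 = 1442576962/1100099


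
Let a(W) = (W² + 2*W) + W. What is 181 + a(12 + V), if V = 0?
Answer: 361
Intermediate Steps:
a(W) = W² + 3*W
181 + a(12 + V) = 181 + (12 + 0)*(3 + (12 + 0)) = 181 + 12*(3 + 12) = 181 + 12*15 = 181 + 180 = 361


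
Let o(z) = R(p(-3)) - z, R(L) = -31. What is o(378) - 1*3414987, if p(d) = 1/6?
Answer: -3415396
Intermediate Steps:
p(d) = 1/6
o(z) = -31 - z
o(378) - 1*3414987 = (-31 - 1*378) - 1*3414987 = (-31 - 378) - 3414987 = -409 - 3414987 = -3415396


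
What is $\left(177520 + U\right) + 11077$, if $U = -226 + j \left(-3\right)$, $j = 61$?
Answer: $188188$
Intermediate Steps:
$U = -409$ ($U = -226 + 61 \left(-3\right) = -226 - 183 = -409$)
$\left(177520 + U\right) + 11077 = \left(177520 - 409\right) + 11077 = 177111 + 11077 = 188188$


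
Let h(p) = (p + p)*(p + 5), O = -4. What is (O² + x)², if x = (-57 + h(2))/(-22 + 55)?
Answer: 249001/1089 ≈ 228.65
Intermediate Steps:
h(p) = 2*p*(5 + p) (h(p) = (2*p)*(5 + p) = 2*p*(5 + p))
x = -29/33 (x = (-57 + 2*2*(5 + 2))/(-22 + 55) = (-57 + 2*2*7)/33 = (-57 + 28)*(1/33) = -29*1/33 = -29/33 ≈ -0.87879)
(O² + x)² = ((-4)² - 29/33)² = (16 - 29/33)² = (499/33)² = 249001/1089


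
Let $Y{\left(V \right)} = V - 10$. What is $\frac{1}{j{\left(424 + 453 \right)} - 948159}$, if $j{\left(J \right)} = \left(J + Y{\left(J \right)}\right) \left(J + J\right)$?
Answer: $\frac{1}{2110817} \approx 4.7375 \cdot 10^{-7}$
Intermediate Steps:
$Y{\left(V \right)} = -10 + V$ ($Y{\left(V \right)} = V - 10 = -10 + V$)
$j{\left(J \right)} = 2 J \left(-10 + 2 J\right)$ ($j{\left(J \right)} = \left(J + \left(-10 + J\right)\right) \left(J + J\right) = \left(-10 + 2 J\right) 2 J = 2 J \left(-10 + 2 J\right)$)
$\frac{1}{j{\left(424 + 453 \right)} - 948159} = \frac{1}{4 \left(424 + 453\right) \left(-5 + \left(424 + 453\right)\right) - 948159} = \frac{1}{4 \cdot 877 \left(-5 + 877\right) - 948159} = \frac{1}{4 \cdot 877 \cdot 872 - 948159} = \frac{1}{3058976 - 948159} = \frac{1}{2110817}$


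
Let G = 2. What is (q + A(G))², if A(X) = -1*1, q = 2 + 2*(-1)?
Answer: 1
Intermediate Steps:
q = 0 (q = 2 - 2 = 0)
A(X) = -1
(q + A(G))² = (0 - 1)² = (-1)² = 1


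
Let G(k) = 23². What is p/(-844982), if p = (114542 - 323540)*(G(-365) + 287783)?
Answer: 30128315688/422491 ≈ 71311.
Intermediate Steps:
G(k) = 529
p = -60256631376 (p = (114542 - 323540)*(529 + 287783) = -208998*288312 = -60256631376)
p/(-844982) = -60256631376/(-844982) = -60256631376*(-1/844982) = 30128315688/422491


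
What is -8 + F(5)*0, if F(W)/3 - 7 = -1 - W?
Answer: -8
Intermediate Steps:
F(W) = 18 - 3*W (F(W) = 21 + 3*(-1 - W) = 21 + (-3 - 3*W) = 18 - 3*W)
-8 + F(5)*0 = -8 + (18 - 3*5)*0 = -8 + (18 - 15)*0 = -8 + 3*0 = -8 + 0 = -8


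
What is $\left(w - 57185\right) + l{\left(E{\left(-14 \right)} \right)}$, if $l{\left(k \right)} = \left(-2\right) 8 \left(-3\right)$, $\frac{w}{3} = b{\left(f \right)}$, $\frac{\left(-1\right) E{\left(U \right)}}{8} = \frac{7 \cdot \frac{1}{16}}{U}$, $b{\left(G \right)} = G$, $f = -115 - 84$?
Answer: $-57734$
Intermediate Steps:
$f = -199$
$E{\left(U \right)} = - \frac{7}{2 U}$ ($E{\left(U \right)} = - 8 \frac{7 \cdot \frac{1}{16}}{U} = - 8 \frac{7}{16 U} = - \frac{7}{2 U}$)
$w = -597$ ($w = 3 \left(-199\right) = -597$)
$l{\left(k \right)} = 48$ ($l{\left(k \right)} = \left(-16\right) \left(-3\right) = 48$)
$\left(w - 57185\right) + l{\left(E{\left(-14 \right)} \right)} = \left(-597 - 57185\right) + 48 = -57782 + 48 = -57734$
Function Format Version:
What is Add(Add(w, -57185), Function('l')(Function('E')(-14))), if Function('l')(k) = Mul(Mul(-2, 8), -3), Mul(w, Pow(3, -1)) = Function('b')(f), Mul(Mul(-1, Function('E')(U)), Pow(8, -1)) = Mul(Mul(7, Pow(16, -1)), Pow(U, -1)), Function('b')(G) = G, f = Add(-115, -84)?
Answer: -57734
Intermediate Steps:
f = -199
Function('E')(U) = Mul(Rational(-7, 2), Pow(U, -1)) (Function('E')(U) = Mul(-8, Mul(Mul(7, Pow(16, -1)), Pow(U, -1))) = Mul(-8, Mul(Mul(7, Rational(1, 16)), Pow(U, -1))) = Mul(-8, Mul(Rational(7, 16), Pow(U, -1))) = Mul(Rational(-7, 2), Pow(U, -1)))
w = -597 (w = Mul(3, -199) = -597)
Function('l')(k) = 48 (Function('l')(k) = Mul(-16, -3) = 48)
Add(Add(w, -57185), Function('l')(Function('E')(-14))) = Add(Add(-597, -57185), 48) = Add(-57782, 48) = -57734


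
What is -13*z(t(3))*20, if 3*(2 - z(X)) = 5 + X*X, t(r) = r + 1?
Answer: 1300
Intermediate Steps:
t(r) = 1 + r
z(X) = 1/3 - X**2/3 (z(X) = 2 - (5 + X*X)/3 = 2 - (5 + X**2)/3 = 2 + (-5/3 - X**2/3) = 1/3 - X**2/3)
-13*z(t(3))*20 = -13*(1/3 - (1 + 3)**2/3)*20 = -13*(1/3 - 1/3*4**2)*20 = -13*(1/3 - 1/3*16)*20 = -13*(1/3 - 16/3)*20 = -13*(-5)*20 = 65*20 = 1300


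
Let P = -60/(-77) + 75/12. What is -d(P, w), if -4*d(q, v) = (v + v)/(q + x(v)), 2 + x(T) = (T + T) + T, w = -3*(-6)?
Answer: 2772/18181 ≈ 0.15247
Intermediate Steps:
w = 18
x(T) = -2 + 3*T (x(T) = -2 + ((T + T) + T) = -2 + (2*T + T) = -2 + 3*T)
P = 2165/308 (P = -60*(-1/77) + 75*(1/12) = 60/77 + 25/4 = 2165/308 ≈ 7.0292)
d(q, v) = -v/(2*(-2 + q + 3*v)) (d(q, v) = -(v + v)/(4*(q + (-2 + 3*v))) = -2*v/(4*(-2 + q + 3*v)) = -v/(2*(-2 + q + 3*v)))
-d(P, w) = -(-1)*18/(-4 + 2*(2165/308) + 6*18) = -(-1)*18/(-4 + 2165/154 + 108) = -(-1)*18/18181/154 = -(-1)*18*154/18181 = -1*(-2772/18181) = 2772/18181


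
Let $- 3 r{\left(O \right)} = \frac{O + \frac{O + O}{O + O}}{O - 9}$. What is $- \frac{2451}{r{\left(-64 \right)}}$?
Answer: $\frac{59641}{7} \approx 8520.1$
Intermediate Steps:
$r{\left(O \right)} = - \frac{1 + O}{3 \left(-9 + O\right)}$ ($r{\left(O \right)} = - \frac{\left(O + \frac{O + O}{O + O}\right) \frac{1}{O - 9}}{3} = - \frac{\left(O + \frac{2 O}{2 O}\right) \frac{1}{-9 + O}}{3} = - \frac{\left(O + 2 O \frac{1}{2 O}\right) \frac{1}{-9 + O}}{3} = - \frac{\left(O + 1\right) \frac{1}{-9 + O}}{3} = - \frac{\left(1 + O\right) \frac{1}{-9 + O}}{3} = - \frac{\frac{1}{-9 + O} \left(1 + O\right)}{3} = - \frac{1 + O}{3 \left(-9 + O\right)}$)
$- \frac{2451}{r{\left(-64 \right)}} = - \frac{2451}{\frac{1}{3} \frac{1}{-9 - 64} \left(-1 - -64\right)} = - \frac{2451}{\frac{1}{3} \frac{1}{-73} \left(-1 + 64\right)} = - \frac{2451}{\frac{1}{3} \left(- \frac{1}{73}\right) 63} = - \frac{2451}{- \frac{21}{73}} = \left(-2451\right) \left(- \frac{73}{21}\right) = \frac{59641}{7}$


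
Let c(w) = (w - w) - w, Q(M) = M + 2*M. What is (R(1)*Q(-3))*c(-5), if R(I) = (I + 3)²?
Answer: -720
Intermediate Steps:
R(I) = (3 + I)²
Q(M) = 3*M
c(w) = -w (c(w) = 0 - w = -w)
(R(1)*Q(-3))*c(-5) = ((3 + 1)²*(3*(-3)))*(-1*(-5)) = (4²*(-9))*5 = (16*(-9))*5 = -144*5 = -720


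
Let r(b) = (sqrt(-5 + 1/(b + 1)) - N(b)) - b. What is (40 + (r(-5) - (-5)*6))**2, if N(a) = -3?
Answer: (156 + I*sqrt(21))**2/4 ≈ 6078.8 + 357.44*I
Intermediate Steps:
r(b) = 3 + sqrt(-5 + 1/(1 + b)) - b (r(b) = (sqrt(-5 + 1/(b + 1)) - 1*(-3)) - b = (sqrt(-5 + 1/(1 + b)) + 3) - b = (3 + sqrt(-5 + 1/(1 + b))) - b = 3 + sqrt(-5 + 1/(1 + b)) - b)
(40 + (r(-5) - (-5)*6))**2 = (40 + ((3 + sqrt((-4 - 5*(-5))/(1 - 5)) - 1*(-5)) - (-5)*6))**2 = (40 + ((3 + sqrt((-4 + 25)/(-4)) + 5) - 1*(-30)))**2 = (40 + ((3 + sqrt(-1/4*21) + 5) + 30))**2 = (40 + ((3 + sqrt(-21/4) + 5) + 30))**2 = (40 + ((3 + I*sqrt(21)/2 + 5) + 30))**2 = (40 + ((8 + I*sqrt(21)/2) + 30))**2 = (40 + (38 + I*sqrt(21)/2))**2 = (78 + I*sqrt(21)/2)**2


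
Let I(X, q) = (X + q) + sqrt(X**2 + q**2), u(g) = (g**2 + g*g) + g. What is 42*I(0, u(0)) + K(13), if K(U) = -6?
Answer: -6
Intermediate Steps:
u(g) = g + 2*g**2 (u(g) = (g**2 + g**2) + g = 2*g**2 + g = g + 2*g**2)
I(X, q) = X + q + sqrt(X**2 + q**2)
42*I(0, u(0)) + K(13) = 42*(0 + 0*(1 + 2*0) + sqrt(0**2 + (0*(1 + 2*0))**2)) - 6 = 42*(0 + 0*(1 + 0) + sqrt(0 + (0*(1 + 0))**2)) - 6 = 42*(0 + 0*1 + sqrt(0 + (0*1)**2)) - 6 = 42*(0 + 0 + sqrt(0 + 0**2)) - 6 = 42*(0 + 0 + sqrt(0 + 0)) - 6 = 42*(0 + 0 + sqrt(0)) - 6 = 42*(0 + 0 + 0) - 6 = 42*0 - 6 = 0 - 6 = -6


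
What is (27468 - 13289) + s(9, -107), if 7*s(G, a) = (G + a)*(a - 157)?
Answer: 17875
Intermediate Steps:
s(G, a) = (-157 + a)*(G + a)/7 (s(G, a) = ((G + a)*(a - 157))/7 = ((G + a)*(-157 + a))/7 = ((-157 + a)*(G + a))/7 = (-157 + a)*(G + a)/7)
(27468 - 13289) + s(9, -107) = (27468 - 13289) + (-157/7*9 - 157/7*(-107) + (1/7)*(-107)**2 + (1/7)*9*(-107)) = 14179 + (-1413/7 + 16799/7 + (1/7)*11449 - 963/7) = 14179 + (-1413/7 + 16799/7 + 11449/7 - 963/7) = 14179 + 3696 = 17875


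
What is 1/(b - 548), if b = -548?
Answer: -1/1096 ≈ -0.00091241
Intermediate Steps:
1/(b - 548) = 1/(-548 - 548) = 1/(-1096) = -1/1096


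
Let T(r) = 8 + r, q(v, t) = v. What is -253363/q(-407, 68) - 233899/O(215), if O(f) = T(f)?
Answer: -3517904/8251 ≈ -426.36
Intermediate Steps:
O(f) = 8 + f
-253363/q(-407, 68) - 233899/O(215) = -253363/(-407) - 233899/(8 + 215) = -253363*(-1/407) - 233899/223 = 23033/37 - 233899*1/223 = 23033/37 - 233899/223 = -3517904/8251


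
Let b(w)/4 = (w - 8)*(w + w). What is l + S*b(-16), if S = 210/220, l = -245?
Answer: 29561/11 ≈ 2687.4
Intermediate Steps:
S = 21/22 (S = 210*(1/220) = 21/22 ≈ 0.95455)
b(w) = 8*w*(-8 + w) (b(w) = 4*((w - 8)*(w + w)) = 4*((-8 + w)*(2*w)) = 4*(2*w*(-8 + w)) = 8*w*(-8 + w))
l + S*b(-16) = -245 + 21*(8*(-16)*(-8 - 16))/22 = -245 + 21*(8*(-16)*(-24))/22 = -245 + (21/22)*3072 = -245 + 32256/11 = 29561/11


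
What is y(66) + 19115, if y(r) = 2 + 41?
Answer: 19158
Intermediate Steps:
y(r) = 43
y(66) + 19115 = 43 + 19115 = 19158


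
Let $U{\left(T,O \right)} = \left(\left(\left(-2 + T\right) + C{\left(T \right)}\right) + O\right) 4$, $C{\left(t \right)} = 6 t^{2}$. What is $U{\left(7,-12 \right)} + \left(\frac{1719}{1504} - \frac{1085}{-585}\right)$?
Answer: $\frac{202538755}{175968} \approx 1151.0$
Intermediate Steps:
$U{\left(T,O \right)} = -8 + 4 O + 4 T + 24 T^{2}$ ($U{\left(T,O \right)} = \left(\left(\left(-2 + T\right) + 6 T^{2}\right) + O\right) 4 = \left(\left(-2 + T + 6 T^{2}\right) + O\right) 4 = \left(-2 + O + T + 6 T^{2}\right) 4 = -8 + 4 O + 4 T + 24 T^{2}$)
$U{\left(7,-12 \right)} + \left(\frac{1719}{1504} - \frac{1085}{-585}\right) = \left(-8 + 4 \left(-12\right) + 4 \cdot 7 + 24 \cdot 7^{2}\right) + \left(\frac{1719}{1504} - \frac{1085}{-585}\right) = \left(-8 - 48 + 28 + 24 \cdot 49\right) + \left(1719 \cdot \frac{1}{1504} - - \frac{217}{117}\right) = \left(-8 - 48 + 28 + 1176\right) + \left(\frac{1719}{1504} + \frac{217}{117}\right) = 1148 + \frac{527491}{175968} = \frac{202538755}{175968}$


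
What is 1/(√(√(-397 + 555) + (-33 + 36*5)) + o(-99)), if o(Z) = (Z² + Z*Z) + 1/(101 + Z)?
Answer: 120518634975170/2362465638326282441 - 6148125748*√(147 + √158)/2362465638326282441 + 313640*√158/2362465638326282441 - 16*√158*√(147 + √158)/2362465638326282441 ≈ 5.0981e-5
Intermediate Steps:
o(Z) = 1/(101 + Z) + 2*Z² (o(Z) = (Z² + Z²) + 1/(101 + Z) = 2*Z² + 1/(101 + Z) = 1/(101 + Z) + 2*Z²)
1/(√(√(-397 + 555) + (-33 + 36*5)) + o(-99)) = 1/(√(√(-397 + 555) + (-33 + 36*5)) + (1 + 2*(-99)³ + 202*(-99)²)/(101 - 99)) = 1/(√(√158 + (-33 + 180)) + (1 + 2*(-970299) + 202*9801)/2) = 1/(√(√158 + 147) + (1 - 1940598 + 1979802)/2) = 1/(√(147 + √158) + (½)*39205) = 1/(√(147 + √158) + 39205/2) = 1/(39205/2 + √(147 + √158))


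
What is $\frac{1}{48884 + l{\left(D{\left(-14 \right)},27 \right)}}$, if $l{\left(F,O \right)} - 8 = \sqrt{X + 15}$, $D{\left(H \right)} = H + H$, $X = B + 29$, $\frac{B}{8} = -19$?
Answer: $\frac{12223}{597606943} - \frac{3 i \sqrt{3}}{1195213886} \approx 2.0453 \cdot 10^{-5} - 4.3475 \cdot 10^{-9} i$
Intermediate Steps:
$B = -152$ ($B = 8 \left(-19\right) = -152$)
$X = -123$ ($X = -152 + 29 = -123$)
$D{\left(H \right)} = 2 H$
$l{\left(F,O \right)} = 8 + 6 i \sqrt{3}$ ($l{\left(F,O \right)} = 8 + \sqrt{-123 + 15} = 8 + \sqrt{-108} = 8 + 6 i \sqrt{3}$)
$\frac{1}{48884 + l{\left(D{\left(-14 \right)},27 \right)}} = \frac{1}{48884 + \left(8 + 6 i \sqrt{3}\right)} = \frac{1}{48892 + 6 i \sqrt{3}}$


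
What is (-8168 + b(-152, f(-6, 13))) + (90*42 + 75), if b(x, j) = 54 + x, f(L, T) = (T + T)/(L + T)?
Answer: -4411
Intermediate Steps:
f(L, T) = 2*T/(L + T) (f(L, T) = (2*T)/(L + T) = 2*T/(L + T))
(-8168 + b(-152, f(-6, 13))) + (90*42 + 75) = (-8168 + (54 - 152)) + (90*42 + 75) = (-8168 - 98) + (3780 + 75) = -8266 + 3855 = -4411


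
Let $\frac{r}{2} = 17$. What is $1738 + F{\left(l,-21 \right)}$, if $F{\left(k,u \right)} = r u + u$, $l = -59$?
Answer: $1003$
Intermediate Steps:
$r = 34$ ($r = 2 \cdot 17 = 34$)
$F{\left(k,u \right)} = 35 u$ ($F{\left(k,u \right)} = 34 u + u = 35 u$)
$1738 + F{\left(l,-21 \right)} = 1738 + 35 \left(-21\right) = 1738 - 735 = 1003$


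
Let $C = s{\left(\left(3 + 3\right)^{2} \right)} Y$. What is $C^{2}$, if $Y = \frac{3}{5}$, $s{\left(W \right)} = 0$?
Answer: $0$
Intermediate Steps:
$Y = \frac{3}{5}$ ($Y = 3 \cdot \frac{1}{5} = \frac{3}{5} \approx 0.6$)
$C = 0$ ($C = 0 \cdot \frac{3}{5} = 0$)
$C^{2} = 0^{2} = 0$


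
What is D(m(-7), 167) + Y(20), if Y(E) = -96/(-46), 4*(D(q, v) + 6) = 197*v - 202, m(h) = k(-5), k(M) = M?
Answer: 751671/92 ≈ 8170.3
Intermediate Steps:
m(h) = -5
D(q, v) = -113/2 + 197*v/4 (D(q, v) = -6 + (197*v - 202)/4 = -6 + (-202 + 197*v)/4 = -6 + (-101/2 + 197*v/4) = -113/2 + 197*v/4)
Y(E) = 48/23 (Y(E) = -96*(-1/46) = 48/23)
D(m(-7), 167) + Y(20) = (-113/2 + (197/4)*167) + 48/23 = (-113/2 + 32899/4) + 48/23 = 32673/4 + 48/23 = 751671/92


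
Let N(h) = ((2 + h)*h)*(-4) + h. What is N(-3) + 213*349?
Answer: 74322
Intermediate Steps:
N(h) = h - 4*h*(2 + h) (N(h) = (h*(2 + h))*(-4) + h = -4*h*(2 + h) + h = h - 4*h*(2 + h))
N(-3) + 213*349 = -1*(-3)*(7 + 4*(-3)) + 213*349 = -1*(-3)*(7 - 12) + 74337 = -1*(-3)*(-5) + 74337 = -15 + 74337 = 74322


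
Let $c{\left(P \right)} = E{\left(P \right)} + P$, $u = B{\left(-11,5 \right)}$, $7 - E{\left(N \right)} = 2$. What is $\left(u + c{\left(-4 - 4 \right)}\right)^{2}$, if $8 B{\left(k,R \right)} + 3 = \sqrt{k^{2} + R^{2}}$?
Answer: $\frac{\left(27 - \sqrt{146}\right)^{2}}{64} \approx 3.4768$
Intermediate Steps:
$E{\left(N \right)} = 5$ ($E{\left(N \right)} = 7 - 2 = 5$)
$B{\left(k,R \right)} = - \frac{3}{8} + \frac{\sqrt{R^{2} + k^{2}}}{8}$ ($B{\left(k,R \right)} = - \frac{3}{8} + \frac{\sqrt{k^{2} + R^{2}}}{8} = - \frac{3}{8} + \frac{\sqrt{R^{2} + k^{2}}}{8}$)
$u = - \frac{3}{8} + \frac{\sqrt{146}}{8}$ ($u = - \frac{3}{8} + \frac{\sqrt{5^{2} + \left(-11\right)^{2}}}{8} = - \frac{3}{8} + \frac{\sqrt{25 + 121}}{8} = - \frac{3}{8} + \frac{\sqrt{146}}{8} \approx 1.1354$)
$c{\left(P \right)} = 5 + P$
$\left(u + c{\left(-4 - 4 \right)}\right)^{2} = \left(\left(- \frac{3}{8} + \frac{\sqrt{146}}{8}\right) + \left(5 - 8\right)\right)^{2} = \left(\left(- \frac{3}{8} + \frac{\sqrt{146}}{8}\right) - 3\right)^{2} = \left(- \frac{27}{8} + \frac{\sqrt{146}}{8}\right)^{2}$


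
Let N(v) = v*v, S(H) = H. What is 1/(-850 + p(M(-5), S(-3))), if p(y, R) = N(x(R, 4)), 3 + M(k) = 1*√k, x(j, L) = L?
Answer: -1/834 ≈ -0.0011990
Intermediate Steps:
N(v) = v²
M(k) = -3 + √k (M(k) = -3 + 1*√k = -3 + √k)
p(y, R) = 16 (p(y, R) = 4² = 16)
1/(-850 + p(M(-5), S(-3))) = 1/(-850 + 16) = 1/(-834) = -1/834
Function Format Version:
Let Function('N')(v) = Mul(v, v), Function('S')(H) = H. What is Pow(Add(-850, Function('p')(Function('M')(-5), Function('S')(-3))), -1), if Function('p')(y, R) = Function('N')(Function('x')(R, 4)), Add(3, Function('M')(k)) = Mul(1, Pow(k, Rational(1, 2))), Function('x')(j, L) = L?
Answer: Rational(-1, 834) ≈ -0.0011990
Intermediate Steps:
Function('N')(v) = Pow(v, 2)
Function('M')(k) = Add(-3, Pow(k, Rational(1, 2))) (Function('M')(k) = Add(-3, Mul(1, Pow(k, Rational(1, 2)))) = Add(-3, Pow(k, Rational(1, 2))))
Function('p')(y, R) = 16 (Function('p')(y, R) = Pow(4, 2) = 16)
Pow(Add(-850, Function('p')(Function('M')(-5), Function('S')(-3))), -1) = Pow(Add(-850, 16), -1) = Pow(-834, -1) = Rational(-1, 834)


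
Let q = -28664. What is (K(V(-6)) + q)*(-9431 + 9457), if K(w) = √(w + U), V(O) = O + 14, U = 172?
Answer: -745264 + 156*√5 ≈ -7.4492e+5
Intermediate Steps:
V(O) = 14 + O
K(w) = √(172 + w) (K(w) = √(w + 172) = √(172 + w))
(K(V(-6)) + q)*(-9431 + 9457) = (√(172 + (14 - 6)) - 28664)*(-9431 + 9457) = (√(172 + 8) - 28664)*26 = (√180 - 28664)*26 = (6*√5 - 28664)*26 = (-28664 + 6*√5)*26 = -745264 + 156*√5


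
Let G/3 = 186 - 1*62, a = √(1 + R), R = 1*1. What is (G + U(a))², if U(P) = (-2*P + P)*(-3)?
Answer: 138402 + 2232*√2 ≈ 1.4156e+5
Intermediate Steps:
R = 1
a = √2 (a = √(1 + 1) = √2 ≈ 1.4142)
G = 372 (G = 3*(186 - 1*62) = 3*(186 - 62) = 3*124 = 372)
U(P) = 3*P (U(P) = -P*(-3) = 3*P)
(G + U(a))² = (372 + 3*√2)²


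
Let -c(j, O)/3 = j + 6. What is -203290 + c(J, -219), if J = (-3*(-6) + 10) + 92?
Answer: -203668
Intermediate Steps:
J = 120 (J = (18 + 10) + 92 = 28 + 92 = 120)
c(j, O) = -18 - 3*j (c(j, O) = -3*(j + 6) = -3*(6 + j) = -18 - 3*j)
-203290 + c(J, -219) = -203290 + (-18 - 3*120) = -203290 + (-18 - 360) = -203290 - 378 = -203668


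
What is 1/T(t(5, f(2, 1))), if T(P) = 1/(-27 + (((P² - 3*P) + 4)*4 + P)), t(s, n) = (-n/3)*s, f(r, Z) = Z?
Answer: 166/9 ≈ 18.444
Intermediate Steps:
t(s, n) = -n*s/3 (t(s, n) = (-n/3)*s = -n*s/3)
T(P) = 1/(-11 - 11*P + 4*P²) (T(P) = 1/(-27 + ((4 + P² - 3*P)*4 + P)) = 1/(-27 + ((16 - 12*P + 4*P²) + P)) = 1/(-27 + (16 - 11*P + 4*P²)) = 1/(-11 - 11*P + 4*P²))
1/T(t(5, f(2, 1))) = 1/(1/(-11 - (-11)*5/3 + 4*(-⅓*1*5)²)) = 1/(1/(-11 - 11*(-5/3) + 4*(-5/3)²)) = 1/(1/(-11 + 55/3 + 4*(25/9))) = 1/(1/(-11 + 55/3 + 100/9)) = 1/(1/(166/9)) = 1/(9/166) = 166/9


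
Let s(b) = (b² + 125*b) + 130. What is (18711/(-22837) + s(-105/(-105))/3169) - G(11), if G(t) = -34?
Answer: 2407146515/72370453 ≈ 33.261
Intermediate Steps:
s(b) = 130 + b² + 125*b
(18711/(-22837) + s(-105/(-105))/3169) - G(11) = (18711/(-22837) + (130 + (-105/(-105))² + 125*(-105/(-105)))/3169) - 1*(-34) = (18711*(-1/22837) + (130 + (-105*(-1/105))² + 125*(-105*(-1/105)))*(1/3169)) + 34 = (-18711/22837 + (130 + 1² + 125*1)*(1/3169)) + 34 = (-18711/22837 + (130 + 1 + 125)*(1/3169)) + 34 = (-18711/22837 + 256*(1/3169)) + 34 = (-18711/22837 + 256/3169) + 34 = -53448887/72370453 + 34 = 2407146515/72370453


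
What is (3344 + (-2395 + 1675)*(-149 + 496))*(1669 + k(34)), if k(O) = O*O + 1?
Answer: -696597696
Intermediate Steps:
k(O) = 1 + O² (k(O) = O² + 1 = 1 + O²)
(3344 + (-2395 + 1675)*(-149 + 496))*(1669 + k(34)) = (3344 + (-2395 + 1675)*(-149 + 496))*(1669 + (1 + 34²)) = (3344 - 720*347)*(1669 + (1 + 1156)) = (3344 - 249840)*(1669 + 1157) = -246496*2826 = -696597696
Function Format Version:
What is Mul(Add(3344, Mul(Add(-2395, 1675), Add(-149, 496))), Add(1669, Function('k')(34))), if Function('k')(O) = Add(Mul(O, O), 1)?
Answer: -696597696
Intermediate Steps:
Function('k')(O) = Add(1, Pow(O, 2)) (Function('k')(O) = Add(Pow(O, 2), 1) = Add(1, Pow(O, 2)))
Mul(Add(3344, Mul(Add(-2395, 1675), Add(-149, 496))), Add(1669, Function('k')(34))) = Mul(Add(3344, Mul(Add(-2395, 1675), Add(-149, 496))), Add(1669, Add(1, Pow(34, 2)))) = Mul(Add(3344, Mul(-720, 347)), Add(1669, Add(1, 1156))) = Mul(Add(3344, -249840), Add(1669, 1157)) = Mul(-246496, 2826) = -696597696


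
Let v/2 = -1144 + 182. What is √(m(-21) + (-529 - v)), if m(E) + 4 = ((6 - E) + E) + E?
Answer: 4*√86 ≈ 37.094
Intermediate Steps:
v = -1924 (v = 2*(-1144 + 182) = 2*(-962) = -1924)
m(E) = 2 + E (m(E) = -4 + (((6 - E) + E) + E) = -4 + (6 + E) = 2 + E)
√(m(-21) + (-529 - v)) = √((2 - 21) + (-529 - 1*(-1924))) = √(-19 + (-529 + 1924)) = √(-19 + 1395) = √1376 = 4*√86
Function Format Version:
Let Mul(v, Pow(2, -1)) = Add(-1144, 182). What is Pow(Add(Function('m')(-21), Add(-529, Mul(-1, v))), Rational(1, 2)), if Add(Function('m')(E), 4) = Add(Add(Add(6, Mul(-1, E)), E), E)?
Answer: Mul(4, Pow(86, Rational(1, 2))) ≈ 37.094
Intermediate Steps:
v = -1924 (v = Mul(2, Add(-1144, 182)) = Mul(2, -962) = -1924)
Function('m')(E) = Add(2, E) (Function('m')(E) = Add(-4, Add(Add(Add(6, Mul(-1, E)), E), E)) = Add(-4, Add(6, E)) = Add(2, E))
Pow(Add(Function('m')(-21), Add(-529, Mul(-1, v))), Rational(1, 2)) = Pow(Add(Add(2, -21), Add(-529, Mul(-1, -1924))), Rational(1, 2)) = Pow(Add(-19, Add(-529, 1924)), Rational(1, 2)) = Pow(Add(-19, 1395), Rational(1, 2)) = Pow(1376, Rational(1, 2)) = Mul(4, Pow(86, Rational(1, 2)))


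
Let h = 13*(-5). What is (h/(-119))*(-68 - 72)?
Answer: -1300/17 ≈ -76.471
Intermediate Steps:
h = -65
(h/(-119))*(-68 - 72) = (-65/(-119))*(-68 - 72) = -65*(-1/119)*(-140) = (65/119)*(-140) = -1300/17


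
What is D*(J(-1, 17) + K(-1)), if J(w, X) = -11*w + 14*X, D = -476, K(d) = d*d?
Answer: -119000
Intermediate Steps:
K(d) = d²
D*(J(-1, 17) + K(-1)) = -476*((-11*(-1) + 14*17) + (-1)²) = -476*((11 + 238) + 1) = -476*(249 + 1) = -476*250 = -119000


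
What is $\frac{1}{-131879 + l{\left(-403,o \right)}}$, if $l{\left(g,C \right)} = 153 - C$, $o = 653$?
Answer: $- \frac{1}{132379} \approx -7.5541 \cdot 10^{-6}$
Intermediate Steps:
$\frac{1}{-131879 + l{\left(-403,o \right)}} = \frac{1}{-131879 + \left(153 - 653\right)} = \frac{1}{-131879 - 500} = \frac{1}{-132379} = - \frac{1}{132379}$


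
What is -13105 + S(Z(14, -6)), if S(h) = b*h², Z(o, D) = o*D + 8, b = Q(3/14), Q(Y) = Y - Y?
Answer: -13105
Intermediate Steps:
Q(Y) = 0
b = 0
Z(o, D) = 8 + D*o (Z(o, D) = D*o + 8 = 8 + D*o)
S(h) = 0 (S(h) = 0*h² = 0)
-13105 + S(Z(14, -6)) = -13105 + 0 = -13105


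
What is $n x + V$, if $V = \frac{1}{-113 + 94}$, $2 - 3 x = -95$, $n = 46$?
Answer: $\frac{84775}{57} \approx 1487.3$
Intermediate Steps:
$x = \frac{97}{3}$ ($x = \frac{2}{3} - - \frac{95}{3} = \frac{2}{3} + \frac{95}{3} = \frac{97}{3} \approx 32.333$)
$V = - \frac{1}{19}$ ($V = \frac{1}{-19} = - \frac{1}{19} \approx -0.052632$)
$n x + V = 46 \cdot \frac{97}{3} - \frac{1}{19} = \frac{4462}{3} - \frac{1}{19} = \frac{84775}{57}$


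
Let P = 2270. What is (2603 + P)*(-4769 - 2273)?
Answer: -34315666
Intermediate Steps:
(2603 + P)*(-4769 - 2273) = (2603 + 2270)*(-4769 - 2273) = 4873*(-7042) = -34315666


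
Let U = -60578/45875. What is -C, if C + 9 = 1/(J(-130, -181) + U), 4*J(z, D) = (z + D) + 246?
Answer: 29201183/3224187 ≈ 9.0569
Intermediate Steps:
J(z, D) = 123/2 + D/4 + z/4 (J(z, D) = ((z + D) + 246)/4 = ((D + z) + 246)/4 = (246 + D + z)/4 = 123/2 + D/4 + z/4)
U = -60578/45875 (U = -60578*1/45875 = -60578/45875 ≈ -1.3205)
C = -29201183/3224187 (C = -9 + 1/((123/2 + (1/4)*(-181) + (1/4)*(-130)) - 60578/45875) = -9 + 1/((123/2 - 181/4 - 65/2) - 60578/45875) = -9 + 1/(-65/4 - 60578/45875) = -9 + 1/(-3224187/183500) = -9 - 183500/3224187 = -29201183/3224187 ≈ -9.0569)
-C = -1*(-29201183/3224187) = 29201183/3224187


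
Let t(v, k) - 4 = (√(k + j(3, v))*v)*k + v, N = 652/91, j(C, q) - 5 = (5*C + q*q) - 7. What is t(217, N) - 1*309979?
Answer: -309758 + 60636*√43345666/1183 ≈ 27699.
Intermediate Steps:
j(C, q) = -2 + q² + 5*C (j(C, q) = 5 + ((5*C + q*q) - 7) = 5 + ((5*C + q²) - 7) = 5 + ((q² + 5*C) - 7) = 5 + (-7 + q² + 5*C) = -2 + q² + 5*C)
N = 652/91 (N = 652*(1/91) = 652/91 ≈ 7.1648)
t(v, k) = 4 + v + k*v*√(13 + k + v²) (t(v, k) = 4 + ((√(k + (-2 + v² + 5*3))*v)*k + v) = 4 + ((√(k + (-2 + v² + 15))*v)*k + v) = 4 + ((√(k + (13 + v²))*v)*k + v) = 4 + ((√(13 + k + v²)*v)*k + v) = 4 + ((v*√(13 + k + v²))*k + v) = 4 + (k*v*√(13 + k + v²) + v) = 4 + (v + k*v*√(13 + k + v²)) = 4 + v + k*v*√(13 + k + v²))
t(217, N) - 1*309979 = (4 + 217 + (652/91)*217*√(13 + 652/91 + 217²)) - 1*309979 = (4 + 217 + (652/91)*217*√(13 + 652/91 + 47089)) - 309979 = (4 + 217 + (652/91)*217*√(4286934/91)) - 309979 = (4 + 217 + (652/91)*217*(3*√43345666/91)) - 309979 = (4 + 217 + 60636*√43345666/1183) - 309979 = (221 + 60636*√43345666/1183) - 309979 = -309758 + 60636*√43345666/1183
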